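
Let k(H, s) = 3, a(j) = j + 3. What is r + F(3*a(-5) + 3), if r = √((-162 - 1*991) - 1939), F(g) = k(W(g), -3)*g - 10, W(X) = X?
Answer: -19 + 2*I*√773 ≈ -19.0 + 55.606*I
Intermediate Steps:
a(j) = 3 + j
F(g) = -10 + 3*g (F(g) = 3*g - 10 = -10 + 3*g)
r = 2*I*√773 (r = √((-162 - 991) - 1939) = √(-1153 - 1939) = √(-3092) = 2*I*√773 ≈ 55.606*I)
r + F(3*a(-5) + 3) = 2*I*√773 + (-10 + 3*(3*(3 - 5) + 3)) = 2*I*√773 + (-10 + 3*(3*(-2) + 3)) = 2*I*√773 + (-10 + 3*(-6 + 3)) = 2*I*√773 + (-10 + 3*(-3)) = 2*I*√773 + (-10 - 9) = 2*I*√773 - 19 = -19 + 2*I*√773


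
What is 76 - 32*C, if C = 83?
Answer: -2580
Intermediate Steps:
76 - 32*C = 76 - 32*83 = 76 - 2656 = -2580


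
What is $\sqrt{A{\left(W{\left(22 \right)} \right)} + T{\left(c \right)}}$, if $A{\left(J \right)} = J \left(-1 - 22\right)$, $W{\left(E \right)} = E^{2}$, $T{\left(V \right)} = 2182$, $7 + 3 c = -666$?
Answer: $5 i \sqrt{358} \approx 94.604 i$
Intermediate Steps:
$c = - \frac{673}{3}$ ($c = - \frac{7}{3} + \frac{1}{3} \left(-666\right) = - \frac{7}{3} - 222 = - \frac{673}{3} \approx -224.33$)
$A{\left(J \right)} = - 23 J$ ($A{\left(J \right)} = J \left(-23\right) = - 23 J$)
$\sqrt{A{\left(W{\left(22 \right)} \right)} + T{\left(c \right)}} = \sqrt{- 23 \cdot 22^{2} + 2182} = \sqrt{\left(-23\right) 484 + 2182} = \sqrt{-11132 + 2182} = \sqrt{-8950} = 5 i \sqrt{358}$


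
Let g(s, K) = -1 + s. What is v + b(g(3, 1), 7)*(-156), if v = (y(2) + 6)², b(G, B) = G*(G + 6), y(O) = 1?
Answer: -2447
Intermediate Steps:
b(G, B) = G*(6 + G)
v = 49 (v = (1 + 6)² = 7² = 49)
v + b(g(3, 1), 7)*(-156) = 49 + ((-1 + 3)*(6 + (-1 + 3)))*(-156) = 49 + (2*(6 + 2))*(-156) = 49 + (2*8)*(-156) = 49 + 16*(-156) = 49 - 2496 = -2447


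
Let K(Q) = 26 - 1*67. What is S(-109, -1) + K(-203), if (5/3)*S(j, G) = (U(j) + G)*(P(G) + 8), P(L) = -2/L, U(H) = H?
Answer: -701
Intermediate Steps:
K(Q) = -41 (K(Q) = 26 - 67 = -41)
S(j, G) = 3*(8 - 2/G)*(G + j)/5 (S(j, G) = 3*((j + G)*(-2/G + 8))/5 = 3*((G + j)*(8 - 2/G))/5 = 3*((8 - 2/G)*(G + j))/5 = 3*(8 - 2/G)*(G + j)/5)
S(-109, -1) + K(-203) = (6/5)*(-1*(-109) - (-1 + 4*(-1) + 4*(-109)))/(-1) - 41 = (6/5)*(-1)*(109 - (-1 - 4 - 436)) - 41 = (6/5)*(-1)*(109 - 1*(-441)) - 41 = (6/5)*(-1)*(109 + 441) - 41 = (6/5)*(-1)*550 - 41 = -660 - 41 = -701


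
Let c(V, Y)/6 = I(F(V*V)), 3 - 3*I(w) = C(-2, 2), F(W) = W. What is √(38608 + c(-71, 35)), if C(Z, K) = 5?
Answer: 2*√9651 ≈ 196.48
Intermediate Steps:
I(w) = -⅔ (I(w) = 1 - ⅓*5 = 1 - 5/3 = -⅔)
c(V, Y) = -4 (c(V, Y) = 6*(-⅔) = -4)
√(38608 + c(-71, 35)) = √(38608 - 4) = √38604 = 2*√9651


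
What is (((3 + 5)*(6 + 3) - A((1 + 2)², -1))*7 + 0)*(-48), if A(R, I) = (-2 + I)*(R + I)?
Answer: -32256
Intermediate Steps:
A(R, I) = (-2 + I)*(I + R)
(((3 + 5)*(6 + 3) - A((1 + 2)², -1))*7 + 0)*(-48) = (((3 + 5)*(6 + 3) - ((-1)² - 2*(-1) - 2*(1 + 2)² - (1 + 2)²))*7 + 0)*(-48) = ((8*9 - (1 + 2 - 2*3² - 1*3²))*7 + 0)*(-48) = ((72 - (1 + 2 - 2*9 - 1*9))*7 + 0)*(-48) = ((72 - (1 + 2 - 18 - 9))*7 + 0)*(-48) = ((72 - 1*(-24))*7 + 0)*(-48) = ((72 + 24)*7 + 0)*(-48) = (96*7 + 0)*(-48) = (672 + 0)*(-48) = 672*(-48) = -32256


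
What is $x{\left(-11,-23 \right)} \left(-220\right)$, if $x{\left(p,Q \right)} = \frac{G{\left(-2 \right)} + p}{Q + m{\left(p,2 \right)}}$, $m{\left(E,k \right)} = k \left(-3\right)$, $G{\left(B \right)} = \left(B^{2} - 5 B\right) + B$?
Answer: $\frac{220}{29} \approx 7.5862$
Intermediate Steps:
$G{\left(B \right)} = B^{2} - 4 B$
$m{\left(E,k \right)} = - 3 k$
$x{\left(p,Q \right)} = \frac{12 + p}{-6 + Q}$ ($x{\left(p,Q \right)} = \frac{- 2 \left(-4 - 2\right) + p}{Q - 6} = \frac{\left(-2\right) \left(-6\right) + p}{Q - 6} = \frac{12 + p}{-6 + Q}$)
$x{\left(-11,-23 \right)} \left(-220\right) = \frac{12 - 11}{-6 - 23} \left(-220\right) = \frac{1}{-29} \cdot 1 \left(-220\right) = \left(- \frac{1}{29}\right) 1 \left(-220\right) = \left(- \frac{1}{29}\right) \left(-220\right) = \frac{220}{29}$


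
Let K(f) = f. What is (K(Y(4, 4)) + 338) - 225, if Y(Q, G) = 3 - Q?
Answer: 112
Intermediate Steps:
(K(Y(4, 4)) + 338) - 225 = ((3 - 1*4) + 338) - 225 = ((3 - 4) + 338) - 225 = (-1 + 338) - 225 = 337 - 225 = 112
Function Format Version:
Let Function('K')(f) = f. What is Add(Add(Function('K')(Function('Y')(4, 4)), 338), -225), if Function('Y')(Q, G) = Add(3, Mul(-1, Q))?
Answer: 112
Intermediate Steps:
Add(Add(Function('K')(Function('Y')(4, 4)), 338), -225) = Add(Add(Add(3, Mul(-1, 4)), 338), -225) = Add(Add(Add(3, -4), 338), -225) = Add(Add(-1, 338), -225) = Add(337, -225) = 112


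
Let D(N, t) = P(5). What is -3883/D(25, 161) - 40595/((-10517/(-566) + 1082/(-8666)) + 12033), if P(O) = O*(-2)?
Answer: 113770099459607/295559317290 ≈ 384.93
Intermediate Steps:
P(O) = -2*O
D(N, t) = -10 (D(N, t) = -2*5 = -10)
-3883/D(25, 161) - 40595/((-10517/(-566) + 1082/(-8666)) + 12033) = -3883/(-10) - 40595/((-10517/(-566) + 1082/(-8666)) + 12033) = -3883*(-1/10) - 40595/((-10517*(-1/566) + 1082*(-1/8666)) + 12033) = 3883/10 - 40595/((10517/566 - 541/4333) + 12033) = 3883/10 - 40595/(45263955/2452478 + 12033) = 3883/10 - 40595/29555931729/2452478 = 3883/10 - 40595*2452478/29555931729 = 3883/10 - 99558344410/29555931729 = 113770099459607/295559317290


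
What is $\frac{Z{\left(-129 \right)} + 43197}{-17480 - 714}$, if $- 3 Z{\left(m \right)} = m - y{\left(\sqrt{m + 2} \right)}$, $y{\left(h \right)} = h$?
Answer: $- \frac{21620}{9097} - \frac{i \sqrt{127}}{54582} \approx -2.3766 - 0.00020647 i$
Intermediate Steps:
$Z{\left(m \right)} = - \frac{m}{3} + \frac{\sqrt{2 + m}}{3}$ ($Z{\left(m \right)} = - \frac{m - \sqrt{m + 2}}{3} = - \frac{m - \sqrt{2 + m}}{3} = - \frac{m}{3} + \frac{\sqrt{2 + m}}{3}$)
$\frac{Z{\left(-129 \right)} + 43197}{-17480 - 714} = \frac{\left(\left(- \frac{1}{3}\right) \left(-129\right) + \frac{\sqrt{2 - 129}}{3}\right) + 43197}{-17480 - 714} = \frac{\left(43 + \frac{\sqrt{-127}}{3}\right) + 43197}{-17480 - 714} = \frac{\left(43 + \frac{i \sqrt{127}}{3}\right) + 43197}{-17480 - 714} = \frac{\left(43 + \frac{i \sqrt{127}}{3}\right) + 43197}{-18194} = \left(43240 + \frac{i \sqrt{127}}{3}\right) \left(- \frac{1}{18194}\right) = - \frac{21620}{9097} - \frac{i \sqrt{127}}{54582}$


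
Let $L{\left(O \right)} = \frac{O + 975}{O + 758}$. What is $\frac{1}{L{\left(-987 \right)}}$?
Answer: $\frac{229}{12} \approx 19.083$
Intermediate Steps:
$L{\left(O \right)} = \frac{975 + O}{758 + O}$
$\frac{1}{L{\left(-987 \right)}} = \frac{1}{\frac{1}{758 - 987} \left(975 - 987\right)} = \frac{1}{\frac{1}{-229} \left(-12\right)} = \frac{1}{\left(- \frac{1}{229}\right) \left(-12\right)} = \frac{1}{\frac{12}{229}} = \frac{229}{12}$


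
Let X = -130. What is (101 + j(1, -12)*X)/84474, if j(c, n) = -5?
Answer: 751/84474 ≈ 0.0088903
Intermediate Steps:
(101 + j(1, -12)*X)/84474 = (101 - 5*(-130))/84474 = (101 + 650)*(1/84474) = 751*(1/84474) = 751/84474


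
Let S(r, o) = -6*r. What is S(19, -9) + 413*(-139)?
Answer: -57521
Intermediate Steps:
S(19, -9) + 413*(-139) = -6*19 + 413*(-139) = -114 - 57407 = -57521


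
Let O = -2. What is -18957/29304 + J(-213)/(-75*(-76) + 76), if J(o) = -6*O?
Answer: -2273833/3526248 ≈ -0.64483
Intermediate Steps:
J(o) = 12 (J(o) = -6*(-2) = 12)
-18957/29304 + J(-213)/(-75*(-76) + 76) = -18957/29304 + 12/(-75*(-76) + 76) = -18957*1/29304 + 12/(5700 + 76) = -6319/9768 + 12/5776 = -6319/9768 + 12*(1/5776) = -6319/9768 + 3/1444 = -2273833/3526248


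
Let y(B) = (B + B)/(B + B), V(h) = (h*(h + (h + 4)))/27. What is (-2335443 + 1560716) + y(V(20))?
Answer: -774726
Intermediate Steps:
V(h) = h*(4 + 2*h)/27 (V(h) = (h*(h + (4 + h)))*(1/27) = (h*(4 + 2*h))*(1/27) = h*(4 + 2*h)/27)
y(B) = 1 (y(B) = (2*B)/((2*B)) = (2*B)*(1/(2*B)) = 1)
(-2335443 + 1560716) + y(V(20)) = (-2335443 + 1560716) + 1 = -774727 + 1 = -774726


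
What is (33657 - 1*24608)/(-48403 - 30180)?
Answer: -9049/78583 ≈ -0.11515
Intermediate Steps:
(33657 - 1*24608)/(-48403 - 30180) = (33657 - 24608)/(-78583) = 9049*(-1/78583) = -9049/78583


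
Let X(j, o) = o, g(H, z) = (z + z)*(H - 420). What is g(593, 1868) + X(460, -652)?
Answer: 645676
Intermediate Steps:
g(H, z) = 2*z*(-420 + H) (g(H, z) = (2*z)*(-420 + H) = 2*z*(-420 + H))
g(593, 1868) + X(460, -652) = 2*1868*(-420 + 593) - 652 = 2*1868*173 - 652 = 646328 - 652 = 645676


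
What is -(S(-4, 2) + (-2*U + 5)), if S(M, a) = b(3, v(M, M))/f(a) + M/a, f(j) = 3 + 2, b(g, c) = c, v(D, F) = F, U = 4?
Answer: 29/5 ≈ 5.8000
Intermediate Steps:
f(j) = 5
S(M, a) = M/5 + M/a
-(S(-4, 2) + (-2*U + 5)) = -(((⅕)*(-4) - 4/2) + (-2*4 + 5)) = -((-⅘ - 4*½) + (-8 + 5)) = -((-⅘ - 2) - 3) = -(-14/5 - 3) = -1*(-29/5) = 29/5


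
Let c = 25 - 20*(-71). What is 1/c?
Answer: 1/1445 ≈ 0.00069204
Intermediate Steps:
c = 1445 (c = 25 + 1420 = 1445)
1/c = 1/1445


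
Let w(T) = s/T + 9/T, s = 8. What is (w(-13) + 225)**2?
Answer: 8456464/169 ≈ 50038.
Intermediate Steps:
w(T) = 17/T (w(T) = 8/T + 9/T = 17/T)
(w(-13) + 225)**2 = (17/(-13) + 225)**2 = (17*(-1/13) + 225)**2 = (-17/13 + 225)**2 = (2908/13)**2 = 8456464/169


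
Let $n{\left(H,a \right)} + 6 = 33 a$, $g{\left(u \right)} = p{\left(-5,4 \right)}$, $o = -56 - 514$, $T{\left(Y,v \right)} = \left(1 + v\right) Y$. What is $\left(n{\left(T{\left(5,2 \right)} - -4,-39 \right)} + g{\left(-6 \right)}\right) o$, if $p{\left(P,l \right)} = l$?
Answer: $734730$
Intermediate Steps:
$T{\left(Y,v \right)} = Y \left(1 + v\right)$
$o = -570$ ($o = -56 - 514 = -570$)
$g{\left(u \right)} = 4$
$n{\left(H,a \right)} = -6 + 33 a$
$\left(n{\left(T{\left(5,2 \right)} - -4,-39 \right)} + g{\left(-6 \right)}\right) o = \left(\left(-6 + 33 \left(-39\right)\right) + 4\right) \left(-570\right) = \left(\left(-6 - 1287\right) + 4\right) \left(-570\right) = \left(-1293 + 4\right) \left(-570\right) = \left(-1289\right) \left(-570\right) = 734730$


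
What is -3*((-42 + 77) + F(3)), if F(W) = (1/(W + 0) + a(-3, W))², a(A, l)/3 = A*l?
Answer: -6715/3 ≈ -2238.3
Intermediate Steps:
a(A, l) = 3*A*l (a(A, l) = 3*(A*l) = 3*A*l)
F(W) = (1/W - 9*W)² (F(W) = (1/(W + 0) + 3*(-3)*W)² = (1/W - 9*W)²)
-3*((-42 + 77) + F(3)) = -3*((-42 + 77) + (-1 + 9*3²)²/3²) = -3*(35 + (-1 + 9*9)²/9) = -3*(35 + (-1 + 81)²/9) = -3*(35 + (⅑)*80²) = -3*(35 + (⅑)*6400) = -3*(35 + 6400/9) = -3*6715/9 = -6715/3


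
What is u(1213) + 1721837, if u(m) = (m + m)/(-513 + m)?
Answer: 602644163/350 ≈ 1.7218e+6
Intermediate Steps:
u(m) = 2*m/(-513 + m) (u(m) = (2*m)/(-513 + m) = 2*m/(-513 + m))
u(1213) + 1721837 = 2*1213/(-513 + 1213) + 1721837 = 2*1213/700 + 1721837 = 2*1213*(1/700) + 1721837 = 1213/350 + 1721837 = 602644163/350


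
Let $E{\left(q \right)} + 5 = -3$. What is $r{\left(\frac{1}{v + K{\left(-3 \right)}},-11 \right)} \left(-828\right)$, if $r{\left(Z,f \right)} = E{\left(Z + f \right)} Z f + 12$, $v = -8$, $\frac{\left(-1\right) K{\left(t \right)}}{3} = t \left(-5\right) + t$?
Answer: $-8280$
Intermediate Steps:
$E{\left(q \right)} = -8$ ($E{\left(q \right)} = -5 - 3 = -8$)
$K{\left(t \right)} = 12 t$ ($K{\left(t \right)} = - 3 \left(t \left(-5\right) + t\right) = - 3 \left(- 5 t + t\right) = - 3 \left(- 4 t\right) = 12 t$)
$r{\left(Z,f \right)} = 12 - 8 Z f$ ($r{\left(Z,f \right)} = - 8 Z f + 12 = 12 - 8 Z f$)
$r{\left(\frac{1}{v + K{\left(-3 \right)}},-11 \right)} \left(-828\right) = \left(12 - 8 \frac{1}{-8 + 12 \left(-3\right)} \left(-11\right)\right) \left(-828\right) = \left(12 - 8 \frac{1}{-8 - 36} \left(-11\right)\right) \left(-828\right) = \left(12 - 8 \frac{1}{-44} \left(-11\right)\right) \left(-828\right) = \left(12 - \left(- \frac{2}{11}\right) \left(-11\right)\right) \left(-828\right) = \left(12 - 2\right) \left(-828\right) = 10 \left(-828\right) = -8280$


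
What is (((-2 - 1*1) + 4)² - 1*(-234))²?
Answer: 55225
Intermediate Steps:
(((-2 - 1*1) + 4)² - 1*(-234))² = (((-2 - 1) + 4)² + 234)² = ((-3 + 4)² + 234)² = (1² + 234)² = (1 + 234)² = 235² = 55225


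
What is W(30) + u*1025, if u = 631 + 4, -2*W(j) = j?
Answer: 650860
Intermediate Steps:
W(j) = -j/2
u = 635
W(30) + u*1025 = -1/2*30 + 635*1025 = -15 + 650875 = 650860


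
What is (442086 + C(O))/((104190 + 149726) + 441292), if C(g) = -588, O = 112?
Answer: 73583/115868 ≈ 0.63506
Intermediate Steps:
(442086 + C(O))/((104190 + 149726) + 441292) = (442086 - 588)/((104190 + 149726) + 441292) = 441498/(253916 + 441292) = 441498/695208 = 441498*(1/695208) = 73583/115868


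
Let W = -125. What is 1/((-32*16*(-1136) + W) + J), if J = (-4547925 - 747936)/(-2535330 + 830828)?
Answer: 1704502/991185140375 ≈ 1.7197e-6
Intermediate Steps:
J = 5295861/1704502 (J = -5295861/(-1704502) = -5295861*(-1/1704502) = 5295861/1704502 ≈ 3.1070)
1/((-32*16*(-1136) + W) + J) = 1/((-32*16*(-1136) - 125) + 5295861/1704502) = 1/((-512*(-1136) - 125) + 5295861/1704502) = 1/((581632 - 125) + 5295861/1704502) = 1/(581507 + 5295861/1704502) = 1/(991185140375/1704502) = 1704502/991185140375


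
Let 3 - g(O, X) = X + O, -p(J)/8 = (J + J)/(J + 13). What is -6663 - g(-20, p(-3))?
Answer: -33406/5 ≈ -6681.2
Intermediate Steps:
p(J) = -16*J/(13 + J) (p(J) = -8*(J + J)/(J + 13) = -8*2*J/(13 + J) = -16*J/(13 + J))
g(O, X) = 3 - O - X (g(O, X) = 3 - (X + O) = 3 - (O + X) = 3 + (-O - X) = 3 - O - X)
-6663 - g(-20, p(-3)) = -6663 - (3 - 1*(-20) - (-16)*(-3)/(13 - 3)) = -6663 - (3 + 20 - (-16)*(-3)/10) = -6663 - (3 + 20 - 1*24/5) = -6663 - (3 + 20 - 24/5) = -6663 - 1*91/5 = -6663 - 91/5 = -33406/5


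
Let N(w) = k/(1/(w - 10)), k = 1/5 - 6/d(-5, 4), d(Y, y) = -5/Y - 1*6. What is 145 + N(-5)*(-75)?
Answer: 1720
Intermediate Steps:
d(Y, y) = -6 - 5/Y (d(Y, y) = -5/Y - 6 = -6 - 5/Y)
k = 7/5 (k = 1/5 - 6/(-6 - 5/(-5)) = 1*(⅕) - 6/(-6 - 5*(-⅕)) = ⅕ - 6/(-6 + 1) = ⅕ - 6/(-5) = ⅕ - 6*(-⅕) = ⅕ + 6/5 = 7/5 ≈ 1.4000)
N(w) = -14 + 7*w/5 (N(w) = 7/(5*(1/(w - 10))) = 7/(5*(1/(-10 + w))) = 7*(-10 + w)/5 = -14 + 7*w/5)
145 + N(-5)*(-75) = 145 + (-14 + (7/5)*(-5))*(-75) = 145 + (-14 - 7)*(-75) = 145 - 21*(-75) = 145 + 1575 = 1720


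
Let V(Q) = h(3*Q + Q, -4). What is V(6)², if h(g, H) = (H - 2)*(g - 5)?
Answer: 12996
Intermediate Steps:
h(g, H) = (-5 + g)*(-2 + H) (h(g, H) = (-2 + H)*(-5 + g) = (-5 + g)*(-2 + H))
V(Q) = 30 - 24*Q (V(Q) = 10 - 5*(-4) - 2*(3*Q + Q) - 4*(3*Q + Q) = 10 + 20 - 8*Q - 16*Q = 30 - 24*Q)
V(6)² = (30 - 24*6)² = (30 - 144)² = (-114)² = 12996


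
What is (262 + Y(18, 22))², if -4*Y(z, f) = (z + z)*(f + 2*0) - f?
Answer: 19321/4 ≈ 4830.3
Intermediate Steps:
Y(z, f) = f/4 - f*z/2 (Y(z, f) = -((z + z)*(f + 2*0) - f)/4 = -((2*z)*(f + 0) - f)/4 = -((2*z)*f - f)/4 = -(2*f*z - f)/4 = -(-f + 2*f*z)/4 = f/4 - f*z/2)
(262 + Y(18, 22))² = (262 + (¼)*22*(1 - 2*18))² = (262 + (¼)*22*(1 - 36))² = (262 + (¼)*22*(-35))² = (262 - 385/2)² = (139/2)² = 19321/4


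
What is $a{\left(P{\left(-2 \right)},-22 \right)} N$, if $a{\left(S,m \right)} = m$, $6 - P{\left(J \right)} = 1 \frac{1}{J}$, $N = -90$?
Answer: $1980$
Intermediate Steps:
$P{\left(J \right)} = 6 - \frac{1}{J}$ ($P{\left(J \right)} = 6 - 1 \frac{1}{J} = 6 - \frac{1}{J}$)
$a{\left(P{\left(-2 \right)},-22 \right)} N = \left(-22\right) \left(-90\right) = 1980$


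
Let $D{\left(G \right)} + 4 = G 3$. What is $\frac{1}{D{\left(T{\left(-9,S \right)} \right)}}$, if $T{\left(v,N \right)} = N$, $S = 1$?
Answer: $-1$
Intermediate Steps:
$D{\left(G \right)} = -4 + 3 G$ ($D{\left(G \right)} = -4 + G 3 = -4 + 3 G$)
$\frac{1}{D{\left(T{\left(-9,S \right)} \right)}} = \frac{1}{-4 + 3 \cdot 1} = \frac{1}{-4 + 3} = \frac{1}{-1} = -1$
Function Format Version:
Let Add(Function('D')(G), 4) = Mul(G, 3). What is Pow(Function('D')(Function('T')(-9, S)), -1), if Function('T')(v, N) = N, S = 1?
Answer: -1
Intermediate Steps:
Function('D')(G) = Add(-4, Mul(3, G)) (Function('D')(G) = Add(-4, Mul(G, 3)) = Add(-4, Mul(3, G)))
Pow(Function('D')(Function('T')(-9, S)), -1) = Pow(Add(-4, Mul(3, 1)), -1) = Pow(Add(-4, 3), -1) = Pow(-1, -1) = -1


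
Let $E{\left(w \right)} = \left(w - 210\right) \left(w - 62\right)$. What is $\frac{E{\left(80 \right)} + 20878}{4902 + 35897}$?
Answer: $\frac{18538}{40799} \approx 0.45437$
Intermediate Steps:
$E{\left(w \right)} = \left(-210 + w\right) \left(-62 + w\right)$
$\frac{E{\left(80 \right)} + 20878}{4902 + 35897} = \frac{\left(13020 + 80^{2} - 21760\right) + 20878}{4902 + 35897} = \frac{\left(13020 + 6400 - 21760\right) + 20878}{40799} = \left(-2340 + 20878\right) \frac{1}{40799} = 18538 \cdot \frac{1}{40799} = \frac{18538}{40799}$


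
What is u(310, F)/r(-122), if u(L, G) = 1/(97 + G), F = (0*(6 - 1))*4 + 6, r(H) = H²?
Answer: 1/1533052 ≈ 6.5229e-7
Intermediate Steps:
F = 6 (F = (0*5)*4 + 6 = 0*4 + 6 = 0 + 6 = 6)
u(310, F)/r(-122) = 1/((97 + 6)*((-122)²)) = 1/(103*14884) = (1/103)*(1/14884) = 1/1533052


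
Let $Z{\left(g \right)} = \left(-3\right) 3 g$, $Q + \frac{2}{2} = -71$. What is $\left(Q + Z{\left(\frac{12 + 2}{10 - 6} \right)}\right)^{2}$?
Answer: $\frac{42849}{4} \approx 10712.0$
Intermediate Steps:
$Q = -72$ ($Q = -1 - 71 = -72$)
$Z{\left(g \right)} = - 9 g$
$\left(Q + Z{\left(\frac{12 + 2}{10 - 6} \right)}\right)^{2} = \left(-72 - 9 \frac{12 + 2}{10 - 6}\right)^{2} = \left(-72 - 9 \cdot \frac{14}{4}\right)^{2} = \left(-72 - 9 \cdot 14 \cdot \frac{1}{4}\right)^{2} = \left(-72 - \frac{63}{2}\right)^{2} = \left(- \frac{207}{2}\right)^{2} = \frac{42849}{4}$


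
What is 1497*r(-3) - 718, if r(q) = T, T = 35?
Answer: 51677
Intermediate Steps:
r(q) = 35
1497*r(-3) - 718 = 1497*35 - 718 = 52395 - 718 = 51677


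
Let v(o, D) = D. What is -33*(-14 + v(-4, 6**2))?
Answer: -726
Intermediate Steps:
-33*(-14 + v(-4, 6**2)) = -33*(-14 + 6**2) = -33*(-14 + 36) = -33*22 = -726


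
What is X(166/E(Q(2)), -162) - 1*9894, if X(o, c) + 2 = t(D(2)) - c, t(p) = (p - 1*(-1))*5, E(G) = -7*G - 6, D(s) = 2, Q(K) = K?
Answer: -9719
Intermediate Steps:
E(G) = -6 - 7*G
t(p) = 5 + 5*p (t(p) = (p + 1)*5 = (1 + p)*5 = 5 + 5*p)
X(o, c) = 13 - c (X(o, c) = -2 + ((5 + 5*2) - c) = -2 + ((5 + 10) - c) = -2 + (15 - c) = 13 - c)
X(166/E(Q(2)), -162) - 1*9894 = (13 - 1*(-162)) - 1*9894 = (13 + 162) - 9894 = 175 - 9894 = -9719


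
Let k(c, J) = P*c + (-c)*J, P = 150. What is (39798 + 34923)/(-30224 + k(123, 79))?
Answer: -74721/21491 ≈ -3.4769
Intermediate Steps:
k(c, J) = 150*c - J*c (k(c, J) = 150*c + (-c)*J = 150*c - J*c)
(39798 + 34923)/(-30224 + k(123, 79)) = (39798 + 34923)/(-30224 + 123*(150 - 1*79)) = 74721/(-30224 + 123*(150 - 79)) = 74721/(-30224 + 123*71) = 74721/(-30224 + 8733) = 74721/(-21491) = 74721*(-1/21491) = -74721/21491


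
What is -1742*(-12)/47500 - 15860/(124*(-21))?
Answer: 50486501/7730625 ≈ 6.5307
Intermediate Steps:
-1742*(-12)/47500 - 15860/(124*(-21)) = 20904*(1/47500) - 15860/(-2604) = 5226/11875 - 15860*(-1/2604) = 5226/11875 + 3965/651 = 50486501/7730625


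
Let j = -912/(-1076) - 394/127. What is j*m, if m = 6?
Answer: -462180/34163 ≈ -13.529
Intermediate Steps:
j = -77030/34163 (j = -912*(-1/1076) - 394*1/127 = 228/269 - 394/127 = -77030/34163 ≈ -2.2548)
j*m = -77030/34163*6 = -462180/34163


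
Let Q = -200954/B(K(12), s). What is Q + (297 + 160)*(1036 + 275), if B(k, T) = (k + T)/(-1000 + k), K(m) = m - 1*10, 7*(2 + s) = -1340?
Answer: -150258616/335 ≈ -4.4853e+5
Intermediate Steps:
s = -1354/7 (s = -2 + (⅐)*(-1340) = -2 - 1340/7 = -1354/7 ≈ -193.43)
K(m) = -10 + m (K(m) = m - 10 = -10 + m)
B(k, T) = (T + k)/(-1000 + k)
Q = -350966161/335 (Q = -200954*(-1000 + (-10 + 12))/(-1354/7 + (-10 + 12)) = -200954*(-1000 + 2)/(-1354/7 + 2) = -200954/(-1340/7/(-998)) = -200954/((-1/998*(-1340/7))) = -200954/670/3493 = -200954*3493/670 = -350966161/335 ≈ -1.0477e+6)
Q + (297 + 160)*(1036 + 275) = -350966161/335 + (297 + 160)*(1036 + 275) = -350966161/335 + 457*1311 = -350966161/335 + 599127 = -150258616/335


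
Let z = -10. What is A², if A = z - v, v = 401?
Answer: 168921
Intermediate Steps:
A = -411 (A = -10 - 1*401 = -10 - 401 = -411)
A² = (-411)² = 168921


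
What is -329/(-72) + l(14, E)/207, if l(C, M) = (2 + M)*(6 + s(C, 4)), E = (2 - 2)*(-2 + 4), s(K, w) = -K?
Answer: 7439/1656 ≈ 4.4921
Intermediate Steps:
E = 0 (E = 0*2 = 0)
l(C, M) = (2 + M)*(6 - C)
-329/(-72) + l(14, E)/207 = -329/(-72) + (12 - 2*14 + 6*0 - 1*14*0)/207 = -329*(-1/72) + (12 - 28 + 0 + 0)*(1/207) = 329/72 - 16*1/207 = 329/72 - 16/207 = 7439/1656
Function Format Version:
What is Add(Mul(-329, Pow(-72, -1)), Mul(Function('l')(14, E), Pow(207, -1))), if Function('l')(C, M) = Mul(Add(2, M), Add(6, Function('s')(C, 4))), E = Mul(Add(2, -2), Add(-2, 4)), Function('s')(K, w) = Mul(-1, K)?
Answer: Rational(7439, 1656) ≈ 4.4921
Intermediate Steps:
E = 0 (E = Mul(0, 2) = 0)
Function('l')(C, M) = Mul(Add(2, M), Add(6, Mul(-1, C)))
Add(Mul(-329, Pow(-72, -1)), Mul(Function('l')(14, E), Pow(207, -1))) = Add(Mul(-329, Pow(-72, -1)), Mul(Add(12, Mul(-2, 14), Mul(6, 0), Mul(-1, 14, 0)), Pow(207, -1))) = Add(Mul(-329, Rational(-1, 72)), Mul(Add(12, -28, 0, 0), Rational(1, 207))) = Add(Rational(329, 72), Mul(-16, Rational(1, 207))) = Add(Rational(329, 72), Rational(-16, 207)) = Rational(7439, 1656)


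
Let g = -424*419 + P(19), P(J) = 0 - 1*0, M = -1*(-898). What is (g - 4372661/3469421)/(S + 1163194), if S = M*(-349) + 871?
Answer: -616367829837/2951308076123 ≈ -0.20885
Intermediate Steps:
M = 898
P(J) = 0 (P(J) = 0 + 0 = 0)
S = -312531 (S = 898*(-349) + 871 = -313402 + 871 = -312531)
g = -177656 (g = -424*419 + 0 = -177656 + 0 = -177656)
(g - 4372661/3469421)/(S + 1163194) = (-177656 - 4372661/3469421)/(-312531 + 1163194) = (-177656 - 4372661*1/3469421)/850663 = (-177656 - 4372661/3469421)*(1/850663) = -616367829837/3469421*1/850663 = -616367829837/2951308076123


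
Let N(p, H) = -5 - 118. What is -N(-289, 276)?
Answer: 123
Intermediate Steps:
N(p, H) = -123
-N(-289, 276) = -1*(-123) = 123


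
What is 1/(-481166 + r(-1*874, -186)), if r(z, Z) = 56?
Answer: -1/481110 ≈ -2.0785e-6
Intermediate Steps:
1/(-481166 + r(-1*874, -186)) = 1/(-481166 + 56) = 1/(-481110) = -1/481110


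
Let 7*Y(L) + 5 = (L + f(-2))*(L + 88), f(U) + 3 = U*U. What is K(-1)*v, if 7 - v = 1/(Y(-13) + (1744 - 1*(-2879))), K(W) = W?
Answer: -220185/31456 ≈ -6.9998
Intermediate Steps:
f(U) = -3 + U**2 (f(U) = -3 + U*U = -3 + U**2)
Y(L) = -5/7 + (1 + L)*(88 + L)/7 (Y(L) = -5/7 + ((L + (-3 + (-2)**2))*(L + 88))/7 = -5/7 + ((L + (-3 + 4))*(88 + L))/7 = -5/7 + ((L + 1)*(88 + L))/7 = -5/7 + ((1 + L)*(88 + L))/7 = -5/7 + (1 + L)*(88 + L)/7)
v = 220185/31456 (v = 7 - 1/((83/7 + (1/7)*(-13)**2 + (89/7)*(-13)) + (1744 - 1*(-2879))) = 7 - 1/((83/7 + (1/7)*169 - 1157/7) + (1744 + 2879)) = 7 - 1/((83/7 + 169/7 - 1157/7) + 4623) = 7 - 1/(-905/7 + 4623) = 7 - 1/31456/7 = 7 - 1*7/31456 = 7 - 7/31456 = 220185/31456 ≈ 6.9998)
K(-1)*v = -1*220185/31456 = -220185/31456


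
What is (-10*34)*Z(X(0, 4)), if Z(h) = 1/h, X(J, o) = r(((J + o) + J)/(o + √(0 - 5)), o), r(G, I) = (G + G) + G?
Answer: -340/3 - 85*I*√5/3 ≈ -113.33 - 63.355*I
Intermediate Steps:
r(G, I) = 3*G (r(G, I) = 2*G + G = 3*G)
X(J, o) = 3*(o + 2*J)/(o + I*√5) (X(J, o) = 3*(((J + o) + J)/(o + √(0 - 5))) = 3*((o + 2*J)/(o + √(-5))) = 3*((o + 2*J)/(o + I*√5)) = 3*(o + 2*J)/(o + I*√5))
(-10*34)*Z(X(0, 4)) = (-10*34)/((3*(4 + 2*0)/(4 + I*√5))) = -340*(4 + I*√5)/(3*(4 + 0)) = -(340/3 + 85*I*√5/3) = -340*(⅓ + I*√5/12) = -340/3 - 85*I*√5/3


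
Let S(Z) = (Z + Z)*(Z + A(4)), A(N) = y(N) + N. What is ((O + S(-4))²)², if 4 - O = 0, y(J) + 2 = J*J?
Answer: 136048896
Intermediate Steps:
y(J) = -2 + J² (y(J) = -2 + J*J = -2 + J²)
O = 4 (O = 4 - 1*0 = 4 + 0 = 4)
A(N) = -2 + N + N² (A(N) = (-2 + N²) + N = -2 + N + N²)
S(Z) = 2*Z*(18 + Z) (S(Z) = (Z + Z)*(Z + (-2 + 4 + 4²)) = (2*Z)*(Z + (-2 + 4 + 16)) = (2*Z)*(Z + 18) = (2*Z)*(18 + Z) = 2*Z*(18 + Z))
((O + S(-4))²)² = ((4 + 2*(-4)*(18 - 4))²)² = ((4 + 2*(-4)*14)²)² = ((4 - 112)²)² = ((-108)²)² = 11664² = 136048896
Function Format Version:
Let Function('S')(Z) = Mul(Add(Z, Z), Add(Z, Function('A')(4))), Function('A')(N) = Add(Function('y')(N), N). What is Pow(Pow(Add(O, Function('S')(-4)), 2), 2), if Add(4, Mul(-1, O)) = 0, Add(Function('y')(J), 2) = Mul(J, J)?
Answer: 136048896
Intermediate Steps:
Function('y')(J) = Add(-2, Pow(J, 2)) (Function('y')(J) = Add(-2, Mul(J, J)) = Add(-2, Pow(J, 2)))
O = 4 (O = Add(4, Mul(-1, 0)) = Add(4, 0) = 4)
Function('A')(N) = Add(-2, N, Pow(N, 2)) (Function('A')(N) = Add(Add(-2, Pow(N, 2)), N) = Add(-2, N, Pow(N, 2)))
Function('S')(Z) = Mul(2, Z, Add(18, Z)) (Function('S')(Z) = Mul(Add(Z, Z), Add(Z, Add(-2, 4, Pow(4, 2)))) = Mul(Mul(2, Z), Add(Z, Add(-2, 4, 16))) = Mul(Mul(2, Z), Add(Z, 18)) = Mul(Mul(2, Z), Add(18, Z)) = Mul(2, Z, Add(18, Z)))
Pow(Pow(Add(O, Function('S')(-4)), 2), 2) = Pow(Pow(Add(4, Mul(2, -4, Add(18, -4))), 2), 2) = Pow(Pow(Add(4, Mul(2, -4, 14)), 2), 2) = Pow(Pow(Add(4, -112), 2), 2) = Pow(Pow(-108, 2), 2) = Pow(11664, 2) = 136048896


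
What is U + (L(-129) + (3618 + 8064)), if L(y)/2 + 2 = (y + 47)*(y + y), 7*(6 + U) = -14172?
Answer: 363716/7 ≈ 51959.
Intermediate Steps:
U = -14214/7 (U = -6 + (⅐)*(-14172) = -6 - 14172/7 = -14214/7 ≈ -2030.6)
L(y) = -4 + 4*y*(47 + y) (L(y) = -4 + 2*((y + 47)*(y + y)) = -4 + 2*((47 + y)*(2*y)) = -4 + 2*(2*y*(47 + y)) = -4 + 4*y*(47 + y))
U + (L(-129) + (3618 + 8064)) = -14214/7 + ((-4 + 4*(-129)² + 188*(-129)) + (3618 + 8064)) = -14214/7 + ((-4 + 4*16641 - 24252) + 11682) = -14214/7 + ((-4 + 66564 - 24252) + 11682) = -14214/7 + (42308 + 11682) = -14214/7 + 53990 = 363716/7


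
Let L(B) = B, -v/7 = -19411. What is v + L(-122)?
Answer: 135755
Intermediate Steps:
v = 135877 (v = -7*(-19411) = 135877)
v + L(-122) = 135877 - 122 = 135755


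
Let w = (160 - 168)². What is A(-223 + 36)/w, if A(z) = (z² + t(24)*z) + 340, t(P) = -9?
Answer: 578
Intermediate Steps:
w = 64 (w = (-8)² = 64)
A(z) = 340 + z² - 9*z (A(z) = (z² - 9*z) + 340 = 340 + z² - 9*z)
A(-223 + 36)/w = (340 + (-223 + 36)² - 9*(-223 + 36))/64 = (340 + (-187)² - 9*(-187))*(1/64) = (340 + 34969 + 1683)*(1/64) = 36992*(1/64) = 578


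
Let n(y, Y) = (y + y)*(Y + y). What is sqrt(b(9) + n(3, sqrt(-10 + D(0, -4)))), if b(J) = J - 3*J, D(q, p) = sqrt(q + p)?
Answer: 2**(3/4)*sqrt(3)*(-5 + I)**(1/4) ≈ 3.2441 + 2.9388*I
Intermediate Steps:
D(q, p) = sqrt(p + q)
n(y, Y) = 2*y*(Y + y) (n(y, Y) = (2*y)*(Y + y) = 2*y*(Y + y))
b(J) = -2*J
sqrt(b(9) + n(3, sqrt(-10 + D(0, -4)))) = sqrt(-2*9 + 2*3*(sqrt(-10 + sqrt(-4 + 0)) + 3)) = sqrt(-18 + 2*3*(sqrt(-10 + sqrt(-4)) + 3)) = sqrt(-18 + 2*3*(sqrt(-10 + 2*I) + 3)) = sqrt(-18 + 2*3*(3 + sqrt(-10 + 2*I))) = sqrt(-18 + (18 + 6*sqrt(-10 + 2*I))) = sqrt(6*sqrt(-10 + 2*I)) = sqrt(6)*(-10 + 2*I)**(1/4)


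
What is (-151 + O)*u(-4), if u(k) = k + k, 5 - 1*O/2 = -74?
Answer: -56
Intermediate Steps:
O = 158 (O = 10 - 2*(-74) = 10 + 148 = 158)
u(k) = 2*k
(-151 + O)*u(-4) = (-151 + 158)*(2*(-4)) = 7*(-8) = -56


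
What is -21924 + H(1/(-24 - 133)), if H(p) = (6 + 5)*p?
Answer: -3442079/157 ≈ -21924.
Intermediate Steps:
H(p) = 11*p
-21924 + H(1/(-24 - 133)) = -21924 + 11/(-24 - 133) = -21924 + 11/(-157) = -21924 + 11*(-1/157) = -21924 - 11/157 = -3442079/157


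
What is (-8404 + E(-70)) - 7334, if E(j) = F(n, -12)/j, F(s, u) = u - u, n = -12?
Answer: -15738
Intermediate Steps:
F(s, u) = 0
E(j) = 0 (E(j) = 0/j = 0)
(-8404 + E(-70)) - 7334 = (-8404 + 0) - 7334 = -8404 - 7334 = -15738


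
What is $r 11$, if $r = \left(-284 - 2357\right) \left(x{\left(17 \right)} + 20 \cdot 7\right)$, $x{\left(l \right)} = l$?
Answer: $-4561007$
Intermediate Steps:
$r = -414637$ ($r = \left(-284 - 2357\right) \left(17 + 20 \cdot 7\right) = - 2641 \left(17 + 140\right) = \left(-2641\right) 157 = -414637$)
$r 11 = \left(-414637\right) 11 = -4561007$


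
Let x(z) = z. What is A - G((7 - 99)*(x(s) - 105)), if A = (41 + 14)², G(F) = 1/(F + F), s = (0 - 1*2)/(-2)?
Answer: 57886399/19136 ≈ 3025.0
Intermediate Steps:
s = 1 (s = (0 - 2)*(-½) = -2*(-½) = 1)
G(F) = 1/(2*F)
A = 3025 (A = 55² = 3025)
A - G((7 - 99)*(x(s) - 105)) = 3025 - 1/(2*((7 - 99)*(1 - 105))) = 3025 - 1/(2*((-92*(-104)))) = 3025 - 1/(2*9568) = 3025 - 1*1/19136 = 3025 - 1/19136 = 57886399/19136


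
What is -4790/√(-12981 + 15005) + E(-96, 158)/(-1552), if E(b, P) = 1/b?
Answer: 1/148992 - 2395*√506/506 ≈ -106.47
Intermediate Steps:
-4790/√(-12981 + 15005) + E(-96, 158)/(-1552) = -4790/√(-12981 + 15005) + 1/(-96*(-1552)) = -4790*√506/1012 - 1/96*(-1/1552) = -4790*√506/1012 + 1/148992 = -2395*√506/506 + 1/148992 = 1/148992 - 2395*√506/506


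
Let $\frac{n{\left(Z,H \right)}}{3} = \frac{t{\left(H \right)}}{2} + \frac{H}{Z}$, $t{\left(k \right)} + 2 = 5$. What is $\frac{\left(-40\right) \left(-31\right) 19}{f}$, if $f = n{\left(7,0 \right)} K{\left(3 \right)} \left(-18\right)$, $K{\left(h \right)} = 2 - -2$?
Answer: $- \frac{5890}{81} \approx -72.716$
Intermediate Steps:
$t{\left(k \right)} = 3$ ($t{\left(k \right)} = -2 + 5 = 3$)
$K{\left(h \right)} = 4$ ($K{\left(h \right)} = 2 + 2 = 4$)
$n{\left(Z,H \right)} = \frac{9}{2} + \frac{3 H}{Z}$ ($n{\left(Z,H \right)} = 3 \left(\frac{3}{2} + \frac{H}{Z}\right) = \frac{9}{2} + \frac{3 H}{Z}$)
$f = -324$ ($f = \left(\frac{9}{2} + 3 \cdot 0 \cdot \frac{1}{7}\right) 4 \left(-18\right) = \left(\frac{9}{2} + 0\right) 4 \left(-18\right) = \frac{9}{2} \cdot 4 \left(-18\right) = 18 \left(-18\right) = -324$)
$\frac{\left(-40\right) \left(-31\right) 19}{f} = \frac{\left(-40\right) \left(-31\right) 19}{-324} = 1240 \cdot 19 \left(- \frac{1}{324}\right) = 23560 \left(- \frac{1}{324}\right) = - \frac{5890}{81}$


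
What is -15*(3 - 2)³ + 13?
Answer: -2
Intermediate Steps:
-15*(3 - 2)³ + 13 = -15*1³ + 13 = -15*1 + 13 = -15 + 13 = -2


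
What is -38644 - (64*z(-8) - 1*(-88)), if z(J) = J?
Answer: -38220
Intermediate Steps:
-38644 - (64*z(-8) - 1*(-88)) = -38644 - (64*(-8) - 1*(-88)) = -38644 - (-512 + 88) = -38644 - 1*(-424) = -38644 + 424 = -38220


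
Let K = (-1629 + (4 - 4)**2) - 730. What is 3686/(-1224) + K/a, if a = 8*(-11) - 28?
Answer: 76870/4437 ≈ 17.325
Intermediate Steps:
a = -116 (a = -88 - 28 = -116)
K = -2359 (K = (-1629 + 0**2) - 730 = (-1629 + 0) - 730 = -1629 - 730 = -2359)
3686/(-1224) + K/a = 3686/(-1224) - 2359/(-116) = 3686*(-1/1224) - 2359*(-1/116) = -1843/612 + 2359/116 = 76870/4437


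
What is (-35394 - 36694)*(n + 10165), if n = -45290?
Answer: 2532091000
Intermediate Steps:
(-35394 - 36694)*(n + 10165) = (-35394 - 36694)*(-45290 + 10165) = -72088*(-35125) = 2532091000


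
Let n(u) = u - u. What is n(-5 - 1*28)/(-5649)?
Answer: 0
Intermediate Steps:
n(u) = 0
n(-5 - 1*28)/(-5649) = 0/(-5649) = 0*(-1/5649) = 0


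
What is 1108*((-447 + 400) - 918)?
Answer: -1069220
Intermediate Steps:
1108*((-447 + 400) - 918) = 1108*(-47 - 918) = 1108*(-965) = -1069220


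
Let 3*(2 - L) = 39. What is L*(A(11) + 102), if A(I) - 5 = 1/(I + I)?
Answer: -2355/2 ≈ -1177.5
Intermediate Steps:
A(I) = 5 + 1/(2*I) (A(I) = 5 + 1/(I + I) = 5 + 1/(2*I))
L = -11 (L = 2 - ⅓*39 = 2 - 13 = -11)
L*(A(11) + 102) = -11*((5 + (½)/11) + 102) = -11*((5 + (½)*(1/11)) + 102) = -11*((5 + 1/22) + 102) = -11*(111/22 + 102) = -11*2355/22 = -2355/2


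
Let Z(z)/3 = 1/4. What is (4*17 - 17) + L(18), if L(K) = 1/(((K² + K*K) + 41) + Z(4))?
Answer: 140713/2759 ≈ 51.001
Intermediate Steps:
Z(z) = ¾ (Z(z) = 3/4 = 3*(¼) = ¾)
L(K) = 1/(167/4 + 2*K²) (L(K) = 1/(((K² + K*K) + 41) + ¾) = 1/(((K² + K²) + 41) + ¾) = 1/((2*K² + 41) + ¾) = 1/((41 + 2*K²) + ¾) = 1/(167/4 + 2*K²))
(4*17 - 17) + L(18) = (4*17 - 17) + 4/(167 + 8*18²) = (68 - 17) + 4/(167 + 8*324) = 51 + 4/(167 + 2592) = 51 + 4/2759 = 140713/2759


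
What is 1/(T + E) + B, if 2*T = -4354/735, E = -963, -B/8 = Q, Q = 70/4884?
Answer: -14327845/123841146 ≈ -0.11570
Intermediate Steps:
Q = 35/2442 (Q = 70*(1/4884) = 35/2442 ≈ 0.014333)
B = -140/1221 (B = -8*35/2442 = -140/1221 ≈ -0.11466)
T = -311/105 (T = (-4354/735)/2 = (-4354*1/735)/2 = (1/2)*(-622/105) = -311/105 ≈ -2.9619)
1/(T + E) + B = 1/(-311/105 - 963) - 140/1221 = 1/(-101426/105) - 140/1221 = -105/101426 - 140/1221 = -14327845/123841146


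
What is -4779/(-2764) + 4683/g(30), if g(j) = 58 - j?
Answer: 233529/1382 ≈ 168.98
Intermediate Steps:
-4779/(-2764) + 4683/g(30) = -4779/(-2764) + 4683/(58 - 1*30) = -4779*(-1/2764) + 4683/(58 - 30) = 4779/2764 + 4683/28 = 4779/2764 + 4683*(1/28) = 4779/2764 + 669/4 = 233529/1382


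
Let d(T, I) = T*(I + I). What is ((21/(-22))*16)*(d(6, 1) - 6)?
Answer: -1008/11 ≈ -91.636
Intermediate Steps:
d(T, I) = 2*I*T (d(T, I) = T*(2*I) = 2*I*T)
((21/(-22))*16)*(d(6, 1) - 6) = ((21/(-22))*16)*(2*1*6 - 6) = ((21*(-1/22))*16)*(12 - 6) = -21/22*16*6 = -168/11*6 = -1008/11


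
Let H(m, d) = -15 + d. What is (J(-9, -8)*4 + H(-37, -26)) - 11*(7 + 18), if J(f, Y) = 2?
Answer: -308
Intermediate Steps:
(J(-9, -8)*4 + H(-37, -26)) - 11*(7 + 18) = (2*4 + (-15 - 26)) - 11*(7 + 18) = (8 - 41) - 11*25 = -33 - 275 = -308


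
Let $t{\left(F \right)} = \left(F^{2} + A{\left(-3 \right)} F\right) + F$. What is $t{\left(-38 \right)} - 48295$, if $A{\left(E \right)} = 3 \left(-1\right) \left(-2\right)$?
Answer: $-47117$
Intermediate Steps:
$A{\left(E \right)} = 6$ ($A{\left(E \right)} = \left(-3\right) \left(-2\right) = 6$)
$t{\left(F \right)} = F^{2} + 7 F$ ($t{\left(F \right)} = \left(F^{2} + 6 F\right) + F = F^{2} + 7 F$)
$t{\left(-38 \right)} - 48295 = - 38 \left(7 - 38\right) - 48295 = \left(-38\right) \left(-31\right) - 48295 = 1178 - 48295 = -47117$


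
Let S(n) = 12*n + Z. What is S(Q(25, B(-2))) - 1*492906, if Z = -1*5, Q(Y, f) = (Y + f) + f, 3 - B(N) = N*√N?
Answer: -492539 + 48*I*√2 ≈ -4.9254e+5 + 67.882*I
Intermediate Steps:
B(N) = 3 - N^(3/2) (B(N) = 3 - N*√N = 3 - N^(3/2))
Q(Y, f) = Y + 2*f
Z = -5
S(n) = -5 + 12*n (S(n) = 12*n - 5 = -5 + 12*n)
S(Q(25, B(-2))) - 1*492906 = (-5 + 12*(25 + 2*(3 - (-2)^(3/2)))) - 1*492906 = (-5 + 12*(25 + 2*(3 - (-2)*I*√2))) - 492906 = (-5 + 12*(25 + 2*(3 + 2*I*√2))) - 492906 = (-5 + 12*(25 + (6 + 4*I*√2))) - 492906 = (-5 + 12*(31 + 4*I*√2)) - 492906 = (-5 + (372 + 48*I*√2)) - 492906 = (367 + 48*I*√2) - 492906 = -492539 + 48*I*√2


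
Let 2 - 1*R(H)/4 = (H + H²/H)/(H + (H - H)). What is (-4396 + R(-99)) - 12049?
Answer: -16445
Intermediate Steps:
R(H) = 0 (R(H) = 8 - 4*(H + H²/H)/(H + (H - H)) = 8 - 4*(H + H)/(H + 0) = 8 - 4*2*H/H = 8 - 4*2 = 8 - 8 = 0)
(-4396 + R(-99)) - 12049 = (-4396 + 0) - 12049 = -4396 - 12049 = -16445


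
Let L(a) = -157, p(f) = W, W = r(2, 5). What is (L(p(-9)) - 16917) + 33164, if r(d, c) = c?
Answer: 16090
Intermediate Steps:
W = 5
p(f) = 5
(L(p(-9)) - 16917) + 33164 = (-157 - 16917) + 33164 = -17074 + 33164 = 16090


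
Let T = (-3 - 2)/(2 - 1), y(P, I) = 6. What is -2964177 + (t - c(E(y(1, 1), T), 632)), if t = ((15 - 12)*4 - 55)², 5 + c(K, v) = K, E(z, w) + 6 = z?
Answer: -2962323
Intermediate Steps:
T = -5 (T = -5/1 = -5*1 = -5)
E(z, w) = -6 + z
c(K, v) = -5 + K
t = 1849 (t = (3*4 - 55)² = (12 - 55)² = (-43)² = 1849)
-2964177 + (t - c(E(y(1, 1), T), 632)) = -2964177 + (1849 - (-5 + (-6 + 6))) = -2964177 + (1849 - (-5 + 0)) = -2964177 + (1849 - 1*(-5)) = -2964177 + (1849 + 5) = -2964177 + 1854 = -2962323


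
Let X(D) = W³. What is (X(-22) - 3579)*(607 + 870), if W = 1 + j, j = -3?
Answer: -5297999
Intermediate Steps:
W = -2 (W = 1 - 3 = -2)
X(D) = -8 (X(D) = (-2)³ = -8)
(X(-22) - 3579)*(607 + 870) = (-8 - 3579)*(607 + 870) = -3587*1477 = -5297999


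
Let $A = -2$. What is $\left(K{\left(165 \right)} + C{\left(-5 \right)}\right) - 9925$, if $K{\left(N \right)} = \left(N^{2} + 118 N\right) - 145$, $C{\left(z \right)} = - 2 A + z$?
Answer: $36624$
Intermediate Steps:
$C{\left(z \right)} = 4 + z$ ($C{\left(z \right)} = \left(-2\right) \left(-2\right) + z = 4 + z$)
$K{\left(N \right)} = -145 + N^{2} + 118 N$
$\left(K{\left(165 \right)} + C{\left(-5 \right)}\right) - 9925 = \left(\left(-145 + 165^{2} + 118 \cdot 165\right) + \left(4 - 5\right)\right) - 9925 = \left(\left(-145 + 27225 + 19470\right) - 1\right) - 9925 = \left(46550 - 1\right) - 9925 = 46549 - 9925 = 36624$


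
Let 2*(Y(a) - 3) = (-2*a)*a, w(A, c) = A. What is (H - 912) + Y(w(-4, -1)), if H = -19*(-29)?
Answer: -374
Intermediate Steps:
H = 551
Y(a) = 3 - a² (Y(a) = 3 + ((-2*a)*a)/2 = 3 + (-2*a²)/2 = 3 - a²)
(H - 912) + Y(w(-4, -1)) = (551 - 912) + (3 - 1*(-4)²) = -361 + (3 - 1*16) = -361 + (3 - 16) = -361 - 13 = -374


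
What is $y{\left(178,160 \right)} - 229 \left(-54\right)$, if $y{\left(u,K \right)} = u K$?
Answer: $40846$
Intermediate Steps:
$y{\left(u,K \right)} = K u$
$y{\left(178,160 \right)} - 229 \left(-54\right) = 160 \cdot 178 - 229 \left(-54\right) = 28480 - -12366 = 28480 + 12366 = 40846$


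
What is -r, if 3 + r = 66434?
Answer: -66431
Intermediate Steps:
r = 66431 (r = -3 + 66434 = 66431)
-r = -1*66431 = -66431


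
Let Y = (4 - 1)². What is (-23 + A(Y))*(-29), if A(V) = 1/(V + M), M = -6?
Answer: 1972/3 ≈ 657.33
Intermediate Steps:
Y = 9 (Y = 3² = 9)
A(V) = 1/(-6 + V) (A(V) = 1/(V - 6) = 1/(-6 + V))
(-23 + A(Y))*(-29) = (-23 + 1/(-6 + 9))*(-29) = (-23 + 1/3)*(-29) = (-23 + ⅓)*(-29) = -68/3*(-29) = 1972/3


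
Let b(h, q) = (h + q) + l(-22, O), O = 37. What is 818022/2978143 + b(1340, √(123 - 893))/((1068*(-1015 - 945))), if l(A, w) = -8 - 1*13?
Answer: 244060131649/890583882720 - I*√770/2093280 ≈ 0.27404 - 1.3256e-5*I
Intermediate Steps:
l(A, w) = -21 (l(A, w) = -8 - 13 = -21)
b(h, q) = -21 + h + q (b(h, q) = (h + q) - 21 = -21 + h + q)
818022/2978143 + b(1340, √(123 - 893))/((1068*(-1015 - 945))) = 818022/2978143 + (-21 + 1340 + √(123 - 893))/((1068*(-1015 - 945))) = 818022*(1/2978143) + (-21 + 1340 + √(-770))/((1068*(-1960))) = 818022/2978143 + (-21 + 1340 + I*√770)/(-2093280) = 818022/2978143 + (1319 + I*√770)*(-1/2093280) = 818022/2978143 + (-1319/2093280 - I*√770/2093280) = 244060131649/890583882720 - I*√770/2093280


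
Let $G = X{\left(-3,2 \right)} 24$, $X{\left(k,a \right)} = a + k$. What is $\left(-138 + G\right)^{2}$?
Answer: $26244$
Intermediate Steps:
$G = -24$ ($G = \left(2 - 3\right) 24 = \left(-1\right) 24 = -24$)
$\left(-138 + G\right)^{2} = \left(-138 - 24\right)^{2} = \left(-162\right)^{2} = 26244$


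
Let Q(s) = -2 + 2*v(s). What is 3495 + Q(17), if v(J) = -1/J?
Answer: 59379/17 ≈ 3492.9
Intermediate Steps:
Q(s) = -2 - 2/s (Q(s) = -2 + 2*(-1/s) = -2 - 2/s)
3495 + Q(17) = 3495 + (-2 - 2/17) = 3495 - 36/17 = 59379/17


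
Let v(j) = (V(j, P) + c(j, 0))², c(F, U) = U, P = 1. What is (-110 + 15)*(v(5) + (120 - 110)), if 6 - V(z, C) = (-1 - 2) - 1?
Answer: -10450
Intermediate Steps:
V(z, C) = 10 (V(z, C) = 6 - ((-1 - 2) - 1) = 6 - (-3 - 1) = 6 - 1*(-4) = 6 + 4 = 10)
v(j) = 100 (v(j) = (10 + 0)² = 10² = 100)
(-110 + 15)*(v(5) + (120 - 110)) = (-110 + 15)*(100 + (120 - 110)) = -95*(100 + 10) = -95*110 = -10450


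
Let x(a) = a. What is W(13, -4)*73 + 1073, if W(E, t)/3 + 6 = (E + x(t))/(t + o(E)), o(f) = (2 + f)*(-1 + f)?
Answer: -40445/176 ≈ -229.80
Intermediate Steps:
o(f) = (-1 + f)*(2 + f)
W(E, t) = -18 + 3*(E + t)/(-2 + E + t + E**2) (W(E, t) = -18 + 3*((E + t)/(t + (-2 + E + E**2))) = -18 + 3*((E + t)/(-2 + E + t + E**2)) = -18 + 3*(E + t)/(-2 + E + t + E**2))
W(13, -4)*73 + 1073 = (3*(12 - 6*13**2 - 5*13 - 5*(-4))/(-2 + 13 - 4 + 13**2))*73 + 1073 = (3*(12 - 6*169 - 65 + 20)/(-2 + 13 - 4 + 169))*73 + 1073 = (3*(12 - 1014 - 65 + 20)/176)*73 + 1073 = (3*(1/176)*(-1047))*73 + 1073 = -3141/176*73 + 1073 = -229293/176 + 1073 = -40445/176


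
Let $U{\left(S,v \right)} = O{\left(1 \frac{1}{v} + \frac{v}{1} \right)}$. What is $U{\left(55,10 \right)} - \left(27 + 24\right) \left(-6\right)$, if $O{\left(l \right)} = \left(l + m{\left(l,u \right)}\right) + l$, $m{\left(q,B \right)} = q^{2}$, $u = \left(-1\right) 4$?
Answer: $\frac{42821}{100} \approx 428.21$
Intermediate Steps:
$u = -4$
$O{\left(l \right)} = l^{2} + 2 l$ ($O{\left(l \right)} = \left(l + l^{2}\right) + l = l^{2} + 2 l$)
$U{\left(S,v \right)} = \left(v + \frac{1}{v}\right) \left(2 + v + \frac{1}{v}\right)$ ($U{\left(S,v \right)} = \left(1 \frac{1}{v} + \frac{v}{1}\right) \left(2 + \left(1 \frac{1}{v} + \frac{v}{1}\right)\right) = \left(\frac{1}{v} + v 1\right) \left(2 + \left(\frac{1}{v} + v 1\right)\right) = \left(\frac{1}{v} + v\right) \left(2 + \left(\frac{1}{v} + v\right)\right) = \left(v + \frac{1}{v}\right) \left(2 + \left(v + \frac{1}{v}\right)\right) = \left(v + \frac{1}{v}\right) \left(2 + v + \frac{1}{v}\right)$)
$U{\left(55,10 \right)} - \left(27 + 24\right) \left(-6\right) = \frac{\left(1 + 10^{2}\right) \left(1 + 10^{2} + 2 \cdot 10\right)}{100} - \left(27 + 24\right) \left(-6\right) = \frac{\left(1 + 100\right) \left(1 + 100 + 20\right)}{100} - 51 \left(-6\right) = \frac{1}{100} \cdot 101 \cdot 121 - -306 = \frac{12221}{100} + 306 = \frac{42821}{100}$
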